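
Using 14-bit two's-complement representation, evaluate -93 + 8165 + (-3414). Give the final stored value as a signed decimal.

4658

-93 + 8165 = 8072 (01111110001000)
8072 + (-3414) = 4658 (01001000110010)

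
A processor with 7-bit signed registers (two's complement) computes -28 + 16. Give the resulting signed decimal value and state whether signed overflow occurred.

-12; no overflow

-28 → 1100100
16 → 0010000
  1100100
+ 0010000
= 1110100
Result 1110100: MSB = 1 → 116 − 128 = -12.
Addends have opposite signs, so signed overflow cannot occur.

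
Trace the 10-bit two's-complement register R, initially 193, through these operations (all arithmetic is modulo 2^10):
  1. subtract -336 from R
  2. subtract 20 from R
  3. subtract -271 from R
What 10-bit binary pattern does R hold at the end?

1100001100

Start: R = 193 = 0011000001.
R = 193 − (-336) = 529; wraps to -495 = 1000010001
R = -495 − 20 = -515; wraps to 509 = 0111111101
R = 509 − (-271) = 780; wraps to -244 = 1100001100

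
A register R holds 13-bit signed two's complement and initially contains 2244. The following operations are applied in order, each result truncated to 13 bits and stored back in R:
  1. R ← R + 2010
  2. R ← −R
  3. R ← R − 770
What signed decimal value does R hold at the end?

3168

Start: R = 2244 = 0100011000100.
R = 2244 + 2010 = 4254; wraps to -3938 = 1000010011110
R = −(-3938) = 3938 = 0111101100010
R = 3938 − 770 = 3168 = 0110001100000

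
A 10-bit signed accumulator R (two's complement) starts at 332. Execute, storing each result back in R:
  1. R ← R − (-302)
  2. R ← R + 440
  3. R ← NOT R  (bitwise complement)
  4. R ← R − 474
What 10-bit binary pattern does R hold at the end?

0111110011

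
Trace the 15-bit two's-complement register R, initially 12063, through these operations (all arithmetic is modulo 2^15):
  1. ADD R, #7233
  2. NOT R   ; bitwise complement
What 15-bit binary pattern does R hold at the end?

011010010011111

Start: R = 12063 = 010111100011111.
R = 12063 + 7233 = 19296; wraps to -13472 = 100101101100000
R = NOT 100101101100000 = 011010010011111 = 13471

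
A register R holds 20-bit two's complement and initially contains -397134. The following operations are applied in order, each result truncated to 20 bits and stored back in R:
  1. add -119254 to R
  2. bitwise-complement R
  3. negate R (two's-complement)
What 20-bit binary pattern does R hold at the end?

10000001111011011101

Start: R = -397134 = 10011111000010110010.
R = -397134 + (-119254) = -516388 = 10000001111011011100
R = NOT 10000001111011011100 = 01111110000100100011 = 516387
R = −(516387) = -516387 = 10000001111011011101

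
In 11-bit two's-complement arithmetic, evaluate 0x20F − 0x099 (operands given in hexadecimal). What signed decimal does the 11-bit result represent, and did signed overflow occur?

374; no overflow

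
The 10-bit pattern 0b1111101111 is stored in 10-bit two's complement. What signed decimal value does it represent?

MSB is 1, so the value is negative.
Unsigned reading: 1007. Subtract 2^10 = 1024: 1007 − 1024 = -17.

-17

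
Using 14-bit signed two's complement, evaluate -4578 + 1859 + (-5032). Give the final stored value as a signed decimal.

-7751

-4578 + 1859 = -2719 (11010101100001)
-2719 + (-5032) = -7751 (10000110111001)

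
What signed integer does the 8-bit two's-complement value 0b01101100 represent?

108

MSB is 0, so the value is non-negative: 01101100 = 108.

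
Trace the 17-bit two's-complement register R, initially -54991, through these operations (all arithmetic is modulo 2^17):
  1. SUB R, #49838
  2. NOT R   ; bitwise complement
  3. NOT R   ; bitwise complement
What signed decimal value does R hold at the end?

26243

Start: R = -54991 = 10010100100110001.
R = -54991 − 49838 = -104829; wraps to 26243 = 00110011010000011
R = NOT 00110011010000011 = 11001100101111100 = -26244
R = NOT 11001100101111100 = 00110011010000011 = 26243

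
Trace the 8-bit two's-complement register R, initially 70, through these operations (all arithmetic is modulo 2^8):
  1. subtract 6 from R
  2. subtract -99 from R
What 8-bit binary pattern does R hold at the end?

Start: R = 70 = 01000110.
R = 70 − 6 = 64 = 01000000
R = 64 − (-99) = 163; wraps to -93 = 10100011

10100011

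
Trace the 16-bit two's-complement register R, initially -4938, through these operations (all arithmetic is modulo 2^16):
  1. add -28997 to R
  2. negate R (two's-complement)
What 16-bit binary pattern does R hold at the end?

1000010010001111

Start: R = -4938 = 1110110010110110.
R = -4938 + (-28997) = -33935; wraps to 31601 = 0111101101110001
R = −(31601) = -31601 = 1000010010001111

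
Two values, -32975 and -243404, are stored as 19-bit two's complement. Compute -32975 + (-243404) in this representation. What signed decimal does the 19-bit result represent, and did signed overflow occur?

-32975 → 1110111111100110001
-243404 → 1000100100100110100
  1110111111100110001
+ 1000100100100110100
= 0111100100001100101  (discard carry-out 1)
Result 0111100100001100101: MSB = 0 → value 247909.
Both addends are negative but the stored result is non-negative: signed overflow. The true value -32975 + (-243404) = -276379 lies outside [-262144, 262143].

247909; overflow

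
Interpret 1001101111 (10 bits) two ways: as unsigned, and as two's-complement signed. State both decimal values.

Unsigned: 1001101111 = 623.
Signed: MSB=1 → 623 − 1024 = -401.

unsigned = 623, signed = -401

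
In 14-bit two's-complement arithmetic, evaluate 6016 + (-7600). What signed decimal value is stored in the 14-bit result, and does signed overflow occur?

-1584; no overflow

6016 → 01011110000000
-7600 → 10001001010000
  01011110000000
+ 10001001010000
= 11100111010000
Result 11100111010000: MSB = 1 → 14800 − 16384 = -1584.
Addends have opposite signs, so signed overflow cannot occur.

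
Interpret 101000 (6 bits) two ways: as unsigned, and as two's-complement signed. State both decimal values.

unsigned = 40, signed = -24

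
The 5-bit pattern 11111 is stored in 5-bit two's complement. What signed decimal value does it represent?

MSB is 1, so the value is negative.
Unsigned reading: 31. Subtract 2^5 = 32: 31 − 32 = -1.

-1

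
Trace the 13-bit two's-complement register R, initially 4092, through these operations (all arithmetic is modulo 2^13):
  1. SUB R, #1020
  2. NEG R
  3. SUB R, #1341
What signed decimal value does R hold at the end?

3779

Start: R = 4092 = 0111111111100.
R = 4092 − 1020 = 3072 = 0110000000000
R = −(3072) = -3072 = 1010000000000
R = -3072 − 1341 = -4413; wraps to 3779 = 0111011000011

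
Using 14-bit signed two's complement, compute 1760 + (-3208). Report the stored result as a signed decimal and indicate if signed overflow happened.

1760 → 00011011100000
-3208 → 11001101111000
  00011011100000
+ 11001101111000
= 11101001011000
Result 11101001011000: MSB = 1 → 14936 − 16384 = -1448.
Addends have opposite signs, so signed overflow cannot occur.

-1448; no overflow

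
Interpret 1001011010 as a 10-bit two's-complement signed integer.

MSB is 1, so the value is negative.
Unsigned reading: 602. Subtract 2^10 = 1024: 602 − 1024 = -422.

-422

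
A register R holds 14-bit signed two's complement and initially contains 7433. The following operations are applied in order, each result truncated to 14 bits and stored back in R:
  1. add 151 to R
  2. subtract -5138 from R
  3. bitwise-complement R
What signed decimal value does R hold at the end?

3661

Start: R = 7433 = 01110100001001.
R = 7433 + 151 = 7584 = 01110110100000
R = 7584 − (-5138) = 12722; wraps to -3662 = 11000110110010
R = NOT 11000110110010 = 00111001001101 = 3661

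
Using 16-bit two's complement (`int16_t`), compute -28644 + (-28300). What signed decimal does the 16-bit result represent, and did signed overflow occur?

8592; overflow

-28644 → 1001000000011100
-28300 → 1001000101110100
  1001000000011100
+ 1001000101110100
= 0010000110010000  (discard carry-out 1)
Result 0010000110010000: MSB = 0 → value 8592.
Both addends are negative but the stored result is non-negative: signed overflow. The true value -28644 + (-28300) = -56944 lies outside [-32768, 32767].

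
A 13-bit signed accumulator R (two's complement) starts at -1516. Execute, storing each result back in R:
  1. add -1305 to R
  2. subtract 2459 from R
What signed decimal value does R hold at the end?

Start: R = -1516 = 1101000010100.
R = -1516 + (-1305) = -2821 = 1010011111011
R = -2821 − 2459 = -5280; wraps to 2912 = 0101101100000

2912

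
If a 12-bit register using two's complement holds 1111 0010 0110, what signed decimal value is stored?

-218

MSB is 1, so the value is negative.
Unsigned reading: 3878. Subtract 2^12 = 4096: 3878 − 4096 = -218.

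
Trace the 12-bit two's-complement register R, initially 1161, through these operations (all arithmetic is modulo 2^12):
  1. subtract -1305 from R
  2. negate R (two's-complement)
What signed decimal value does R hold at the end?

Start: R = 1161 = 010010001001.
R = 1161 − (-1305) = 2466; wraps to -1630 = 100110100010
R = −(-1630) = 1630 = 011001011110

1630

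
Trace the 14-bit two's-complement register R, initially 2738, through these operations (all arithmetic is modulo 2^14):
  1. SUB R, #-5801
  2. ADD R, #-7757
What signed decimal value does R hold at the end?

Start: R = 2738 = 00101010110010.
R = 2738 − (-5801) = 8539; wraps to -7845 = 10000101011011
R = -7845 + (-7757) = -15602; wraps to 782 = 00001100001110

782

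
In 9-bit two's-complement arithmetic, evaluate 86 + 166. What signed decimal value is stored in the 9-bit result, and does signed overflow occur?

252; no overflow

86 → 001010110
166 → 010100110
  001010110
+ 010100110
= 011111100
Result 011111100: MSB = 0 → value 252.
Both addends are non-negative and so is the stored result: no signed overflow.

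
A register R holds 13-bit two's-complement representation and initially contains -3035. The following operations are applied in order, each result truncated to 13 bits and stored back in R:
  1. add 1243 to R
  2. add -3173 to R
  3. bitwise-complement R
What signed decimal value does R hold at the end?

-3228

Start: R = -3035 = 1010000100101.
R = -3035 + 1243 = -1792 = 1100100000000
R = -1792 + (-3173) = -4965; wraps to 3227 = 0110010011011
R = NOT 0110010011011 = 1001101100100 = -3228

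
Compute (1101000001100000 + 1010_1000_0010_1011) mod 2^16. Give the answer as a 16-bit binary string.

  1101000001100000
+ 1010100000101011
= 0111100010001011  (discard carry-out 1)

0111100010001011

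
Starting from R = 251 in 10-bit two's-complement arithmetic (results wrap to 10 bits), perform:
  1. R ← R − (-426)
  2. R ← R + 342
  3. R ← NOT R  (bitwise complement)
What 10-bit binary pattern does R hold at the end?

Start: R = 251 = 0011111011.
R = 251 − (-426) = 677; wraps to -347 = 1010100101
R = -347 + 342 = -5 = 1111111011
R = NOT 1111111011 = 0000000100 = 4

0000000100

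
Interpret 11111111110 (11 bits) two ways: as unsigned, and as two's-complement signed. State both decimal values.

Unsigned: 11111111110 = 2046.
Signed: MSB=1 → 2046 − 2048 = -2.

unsigned = 2046, signed = -2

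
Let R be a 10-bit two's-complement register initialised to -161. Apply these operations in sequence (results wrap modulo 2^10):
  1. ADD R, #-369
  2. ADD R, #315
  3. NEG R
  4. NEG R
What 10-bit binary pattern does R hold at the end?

1100101001

Start: R = -161 = 1101011111.
R = -161 + (-369) = -530; wraps to 494 = 0111101110
R = 494 + 315 = 809; wraps to -215 = 1100101001
R = −(-215) = 215 = 0011010111
R = −(215) = -215 = 1100101001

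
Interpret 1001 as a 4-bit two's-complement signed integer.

-7

MSB is 1, so the value is negative.
Invert: 0110. Add 1: 0111 = 7. So the value is −7.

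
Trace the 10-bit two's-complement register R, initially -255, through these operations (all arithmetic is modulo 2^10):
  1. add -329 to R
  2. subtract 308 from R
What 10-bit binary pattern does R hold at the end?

0010000100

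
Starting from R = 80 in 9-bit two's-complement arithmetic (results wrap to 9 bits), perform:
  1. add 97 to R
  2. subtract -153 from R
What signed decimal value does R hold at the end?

-182

Start: R = 80 = 001010000.
R = 80 + 97 = 177 = 010110001
R = 177 − (-153) = 330; wraps to -182 = 101001010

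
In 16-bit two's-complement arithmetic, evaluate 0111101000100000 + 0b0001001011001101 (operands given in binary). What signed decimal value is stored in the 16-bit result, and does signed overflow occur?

0111101000100000 = 31264 (signed)
0b0001001011001101 → 0001001011001101 = 4813 (signed)
  0111101000100000
+ 0001001011001101
= 1000110011101101
Result 1000110011101101: MSB = 1 → 36077 − 65536 = -29459.
Both addends are non-negative but the stored result is negative: signed overflow. The true value 31264 + 4813 = 36077 lies outside [-32768, 32767].

-29459; overflow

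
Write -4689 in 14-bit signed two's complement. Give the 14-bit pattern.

10110110101111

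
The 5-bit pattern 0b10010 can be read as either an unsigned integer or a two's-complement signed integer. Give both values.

unsigned = 18, signed = -14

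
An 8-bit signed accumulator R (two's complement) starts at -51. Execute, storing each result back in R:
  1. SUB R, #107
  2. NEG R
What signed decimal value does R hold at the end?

Start: R = -51 = 11001101.
R = -51 − 107 = -158; wraps to 98 = 01100010
R = −(98) = -98 = 10011110

-98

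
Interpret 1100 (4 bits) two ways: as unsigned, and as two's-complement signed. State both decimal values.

unsigned = 12, signed = -4

Unsigned: 1100 = 12.
Signed: MSB=1 → 12 − 16 = -4.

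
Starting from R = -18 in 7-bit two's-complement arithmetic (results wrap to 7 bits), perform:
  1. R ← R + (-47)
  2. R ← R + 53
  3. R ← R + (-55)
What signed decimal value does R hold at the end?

61

Start: R = -18 = 1101110.
R = -18 + (-47) = -65; wraps to 63 = 0111111
R = 63 + 53 = 116; wraps to -12 = 1110100
R = -12 + (-55) = -67; wraps to 61 = 0111101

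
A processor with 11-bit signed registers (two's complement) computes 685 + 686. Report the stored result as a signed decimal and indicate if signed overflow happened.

-677; overflow

685 → 01010101101
686 → 01010101110
  01010101101
+ 01010101110
= 10101011011
Result 10101011011: MSB = 1 → 1371 − 2048 = -677.
Both addends are non-negative but the stored result is negative: signed overflow. The true value 685 + 686 = 1371 lies outside [-1024, 1023].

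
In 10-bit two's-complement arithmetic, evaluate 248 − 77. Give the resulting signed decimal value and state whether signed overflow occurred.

171; no overflow

248 → 0011111000
77 → 0001001101
Subtract via negate-and-add: invert 0001001101 + 1 = 1110110011 (i.e. -77).
  0011111000
+ 1110110011
= 0010101011  (discard carry-out 1)
Result 0010101011: MSB = 0 → value 171.
Addends (after negating the subtrahend) have opposite signs, so signed overflow cannot occur.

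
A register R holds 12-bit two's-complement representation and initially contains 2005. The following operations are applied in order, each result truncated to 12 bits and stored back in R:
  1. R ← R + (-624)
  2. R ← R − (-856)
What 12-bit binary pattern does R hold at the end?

100010111101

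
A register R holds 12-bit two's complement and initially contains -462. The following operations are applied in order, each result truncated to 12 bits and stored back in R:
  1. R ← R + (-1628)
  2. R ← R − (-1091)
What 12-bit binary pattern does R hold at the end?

110000011001

Start: R = -462 = 111000110010.
R = -462 + (-1628) = -2090; wraps to 2006 = 011111010110
R = 2006 − (-1091) = 3097; wraps to -999 = 110000011001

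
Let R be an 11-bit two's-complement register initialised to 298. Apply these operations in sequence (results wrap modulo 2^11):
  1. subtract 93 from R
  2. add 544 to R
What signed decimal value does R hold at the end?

749

Start: R = 298 = 00100101010.
R = 298 − 93 = 205 = 00011001101
R = 205 + 544 = 749 = 01011101101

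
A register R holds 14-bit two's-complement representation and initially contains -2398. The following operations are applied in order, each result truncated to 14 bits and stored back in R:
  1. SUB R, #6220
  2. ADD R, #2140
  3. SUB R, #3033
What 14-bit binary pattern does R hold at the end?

01101011011001

Start: R = -2398 = 11011010100010.
R = -2398 − 6220 = -8618; wraps to 7766 = 01111001010110
R = 7766 + 2140 = 9906; wraps to -6478 = 10011010110010
R = -6478 − 3033 = -9511; wraps to 6873 = 01101011011001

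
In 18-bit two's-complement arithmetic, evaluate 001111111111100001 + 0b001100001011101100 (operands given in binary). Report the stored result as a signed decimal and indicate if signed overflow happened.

001111111111100001 = 65505 (signed)
0b001100001011101100 → 001100001011101100 = 49900 (signed)
  001111111111100001
+ 001100001011101100
= 011100001011001101
Result 011100001011001101: MSB = 0 → value 115405.
Both addends are non-negative and so is the stored result: no signed overflow.

115405; no overflow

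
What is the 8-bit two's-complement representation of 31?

31 is non-negative, so write it directly in 8 bits: 00011111.

00011111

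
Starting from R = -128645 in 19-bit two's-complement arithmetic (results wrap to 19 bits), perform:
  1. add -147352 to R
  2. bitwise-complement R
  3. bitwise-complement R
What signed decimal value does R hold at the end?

248291

Start: R = -128645 = 1100000100101111011.
R = -128645 + (-147352) = -275997; wraps to 248291 = 0111100100111100011
R = NOT 0111100100111100011 = 1000011011000011100 = -248292
R = NOT 1000011011000011100 = 0111100100111100011 = 248291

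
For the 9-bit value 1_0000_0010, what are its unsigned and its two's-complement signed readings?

Unsigned: 100000010 = 258.
Signed: MSB=1 → 258 − 512 = -254.

unsigned = 258, signed = -254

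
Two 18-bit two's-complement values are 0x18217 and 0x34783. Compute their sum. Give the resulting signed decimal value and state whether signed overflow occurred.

0x18217 = 011000001000010111 = 98839 (signed)
0x34783 = 110100011110000011 = -47229 (signed)
  011000001000010111
+ 110100011110000011
= 001100100110011010  (discard carry-out 1)
Result 001100100110011010: MSB = 0 → value 51610.
Addends have opposite signs, so signed overflow cannot occur.

51610; no overflow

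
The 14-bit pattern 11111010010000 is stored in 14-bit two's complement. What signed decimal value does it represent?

MSB is 1, so the value is negative.
Unsigned reading: 16016. Subtract 2^14 = 16384: 16016 − 16384 = -368.

-368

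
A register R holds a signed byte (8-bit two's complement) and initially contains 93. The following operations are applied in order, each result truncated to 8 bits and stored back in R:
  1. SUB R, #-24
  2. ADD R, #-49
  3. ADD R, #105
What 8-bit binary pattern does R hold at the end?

10101101

Start: R = 93 = 01011101.
R = 93 − (-24) = 117 = 01110101
R = 117 + (-49) = 68 = 01000100
R = 68 + 105 = 173; wraps to -83 = 10101101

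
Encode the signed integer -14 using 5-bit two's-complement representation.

10010

|-14| = 14 = 01110 in 5 bits.
Invert the bits: 10001. Add 1: 10010.
Check: 10010 reads as 18 − 32 = -14.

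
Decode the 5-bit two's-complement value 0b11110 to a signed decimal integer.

MSB is 1, so the value is negative.
Unsigned reading: 30. Subtract 2^5 = 32: 30 − 32 = -2.

-2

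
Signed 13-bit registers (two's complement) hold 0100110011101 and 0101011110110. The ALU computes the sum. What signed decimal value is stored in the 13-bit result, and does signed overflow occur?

-2925; overflow

0100110011101 = 2461 (signed)
0101011110110 = 2806 (signed)
  0100110011101
+ 0101011110110
= 1010010010011
Result 1010010010011: MSB = 1 → 5267 − 8192 = -2925.
Both addends are non-negative but the stored result is negative: signed overflow. The true value 2461 + 2806 = 5267 lies outside [-4096, 4095].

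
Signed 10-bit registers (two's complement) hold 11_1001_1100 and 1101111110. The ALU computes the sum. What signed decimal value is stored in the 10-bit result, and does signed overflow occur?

-230; no overflow

11_1001_1100 → 1110011100 = -100 (signed)
1101111110 = -130 (signed)
  1110011100
+ 1101111110
= 1100011010  (discard carry-out 1)
Result 1100011010: MSB = 1 → 794 − 1024 = -230.
Both addends are negative and so is the stored result: no signed overflow.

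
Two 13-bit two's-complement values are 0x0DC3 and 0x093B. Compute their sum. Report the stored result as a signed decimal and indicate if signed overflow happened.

-2306; overflow

0x0DC3 = 0110111000011 = 3523 (signed)
0x093B = 0100100111011 = 2363 (signed)
  0110111000011
+ 0100100111011
= 1011011111110
Result 1011011111110: MSB = 1 → 5886 − 8192 = -2306.
Both addends are non-negative but the stored result is negative: signed overflow. The true value 3523 + 2363 = 5886 lies outside [-4096, 4095].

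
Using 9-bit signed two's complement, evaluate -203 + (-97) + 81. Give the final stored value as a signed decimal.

-203 + (-97) = -300 → wraps to 212 (011010100)
212 + 81 = 293 → wraps to -219 (100100101)

-219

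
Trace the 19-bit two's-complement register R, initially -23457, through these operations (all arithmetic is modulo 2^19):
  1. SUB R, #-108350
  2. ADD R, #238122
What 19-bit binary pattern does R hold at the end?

Start: R = -23457 = 1111010010001011111.
R = -23457 − (-108350) = 84893 = 0010100101110011101
R = 84893 + 238122 = 323015; wraps to -201273 = 1001110110111000111

1001110110111000111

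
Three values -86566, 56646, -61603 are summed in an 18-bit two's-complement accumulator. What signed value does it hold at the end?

-86566 + 56646 = -29920 (111000101100100000)
-29920 + (-61603) = -91523 (101001101001111101)

-91523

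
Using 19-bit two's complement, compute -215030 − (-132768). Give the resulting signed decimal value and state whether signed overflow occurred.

-82262; no overflow

-215030 → 1001011100000001010
-132768 → 1011111100101100000
Subtract via negate-and-add: invert 1011111100101100000 + 1 = 0100000011010100000 (i.e. 132768).
  1001011100000001010
+ 0100000011010100000
= 1101011111010101010
Result 1101011111010101010: MSB = 1 → 442026 − 524288 = -82262.
Addends (after negating the subtrahend) have opposite signs, so signed overflow cannot occur.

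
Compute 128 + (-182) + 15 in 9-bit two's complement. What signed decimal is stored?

128 + (-182) = -54 (111001010)
-54 + 15 = -39 (111011001)

-39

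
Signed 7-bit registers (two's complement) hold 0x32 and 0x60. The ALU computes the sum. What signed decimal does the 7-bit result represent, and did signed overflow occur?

0x32 = 0110010 = 50 (signed)
0x60 = 1100000 = -32 (signed)
  0110010
+ 1100000
= 0010010  (discard carry-out 1)
Result 0010010: MSB = 0 → value 18.
Addends have opposite signs, so signed overflow cannot occur.

18; no overflow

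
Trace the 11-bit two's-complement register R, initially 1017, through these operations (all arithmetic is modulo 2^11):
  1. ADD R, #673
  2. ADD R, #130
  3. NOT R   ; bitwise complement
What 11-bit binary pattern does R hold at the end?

00011100011

Start: R = 1017 = 01111111001.
R = 1017 + 673 = 1690; wraps to -358 = 11010011010
R = -358 + 130 = -228 = 11100011100
R = NOT 11100011100 = 00011100011 = 227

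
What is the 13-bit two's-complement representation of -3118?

|-3118| = 3118 = 0110000101110 in 13 bits.
Invert the bits: 1001111010001. Add 1: 1001111010010.
Check: 1001111010010 reads as 5074 − 8192 = -3118.

1001111010010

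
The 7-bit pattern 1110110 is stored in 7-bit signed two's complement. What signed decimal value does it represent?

-10

MSB is 1, so the value is negative.
Unsigned reading: 118. Subtract 2^7 = 128: 118 − 128 = -10.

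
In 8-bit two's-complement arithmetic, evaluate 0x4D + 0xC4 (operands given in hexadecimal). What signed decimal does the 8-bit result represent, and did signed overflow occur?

17; no overflow

0x4D = 01001101 = 77 (signed)
0xC4 = 11000100 = -60 (signed)
  01001101
+ 11000100
= 00010001  (discard carry-out 1)
Result 00010001: MSB = 0 → value 17.
Addends have opposite signs, so signed overflow cannot occur.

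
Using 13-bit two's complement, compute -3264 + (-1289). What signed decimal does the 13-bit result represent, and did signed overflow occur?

3639; overflow

-3264 → 1001101000000
-1289 → 1101011110111
  1001101000000
+ 1101011110111
= 0111000110111  (discard carry-out 1)
Result 0111000110111: MSB = 0 → value 3639.
Both addends are negative but the stored result is non-negative: signed overflow. The true value -3264 + (-1289) = -4553 lies outside [-4096, 4095].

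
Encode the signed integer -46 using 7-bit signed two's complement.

|-46| = 46 = 0101110 in 7 bits.
Invert the bits: 1010001. Add 1: 1010010.

1010010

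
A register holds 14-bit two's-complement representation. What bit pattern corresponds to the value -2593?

|-2593| = 2593 = 00101000100001 in 14 bits.
Invert the bits: 11010111011110. Add 1: 11010111011111.

11010111011111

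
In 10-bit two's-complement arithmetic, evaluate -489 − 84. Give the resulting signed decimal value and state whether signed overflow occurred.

-489 → 1000010111
84 → 0001010100
Subtract via negate-and-add: invert 0001010100 + 1 = 1110101100 (i.e. -84).
  1000010111
+ 1110101100
= 0111000011  (discard carry-out 1)
Result 0111000011: MSB = 0 → value 451.
Both addends (after negating the subtrahend) are negative but the stored result is non-negative: signed overflow. The true value -489 − 84 = -573 lies outside [-512, 511].

451; overflow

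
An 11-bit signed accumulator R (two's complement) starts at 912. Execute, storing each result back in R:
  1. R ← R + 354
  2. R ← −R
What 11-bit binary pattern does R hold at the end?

01100001110

Start: R = 912 = 01110010000.
R = 912 + 354 = 1266; wraps to -782 = 10011110010
R = −(-782) = 782 = 01100001110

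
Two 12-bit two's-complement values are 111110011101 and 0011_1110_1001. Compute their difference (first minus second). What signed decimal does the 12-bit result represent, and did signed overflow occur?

-1100; no overflow

111110011101 = -99 (signed)
0011_1110_1001 → 001111101001 = 1001 (signed)
Subtract via negate-and-add: invert 001111101001 + 1 = 110000010111 (i.e. -1001).
  111110011101
+ 110000010111
= 101110110100  (discard carry-out 1)
Result 101110110100: MSB = 1 → 2996 − 4096 = -1100.
Both addends (after negating the subtrahend) are negative and so is the stored result: no signed overflow.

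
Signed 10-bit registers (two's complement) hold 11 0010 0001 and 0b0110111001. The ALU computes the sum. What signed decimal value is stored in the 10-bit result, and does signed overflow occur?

11 0010 0001 → 1100100001 = -223 (signed)
0b0110111001 → 0110111001 = 441 (signed)
  1100100001
+ 0110111001
= 0011011010  (discard carry-out 1)
Result 0011011010: MSB = 0 → value 218.
Addends have opposite signs, so signed overflow cannot occur.

218; no overflow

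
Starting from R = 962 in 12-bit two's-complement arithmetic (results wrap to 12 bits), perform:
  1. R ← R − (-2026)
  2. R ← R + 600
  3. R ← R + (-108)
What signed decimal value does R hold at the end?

Start: R = 962 = 001111000010.
R = 962 − (-2026) = 2988; wraps to -1108 = 101110101100
R = -1108 + 600 = -508 = 111000000100
R = -508 + (-108) = -616 = 110110011000

-616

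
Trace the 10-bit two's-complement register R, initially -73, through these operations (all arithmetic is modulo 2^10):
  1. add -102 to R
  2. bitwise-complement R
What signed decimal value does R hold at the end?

Start: R = -73 = 1110110111.
R = -73 + (-102) = -175 = 1101010001
R = NOT 1101010001 = 0010101110 = 174

174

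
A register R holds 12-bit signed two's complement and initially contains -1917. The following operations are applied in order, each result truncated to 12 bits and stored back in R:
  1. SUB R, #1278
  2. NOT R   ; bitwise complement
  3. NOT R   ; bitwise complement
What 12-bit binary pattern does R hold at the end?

Start: R = -1917 = 100010000011.
R = -1917 − 1278 = -3195; wraps to 901 = 001110000101
R = NOT 001110000101 = 110001111010 = -902
R = NOT 110001111010 = 001110000101 = 901

001110000101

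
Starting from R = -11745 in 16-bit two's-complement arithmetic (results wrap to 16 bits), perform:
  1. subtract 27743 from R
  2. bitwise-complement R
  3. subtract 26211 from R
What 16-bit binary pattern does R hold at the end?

0011001111011100

Start: R = -11745 = 1101001000011111.
R = -11745 − 27743 = -39488; wraps to 26048 = 0110010111000000
R = NOT 0110010111000000 = 1001101000111111 = -26049
R = -26049 − 26211 = -52260; wraps to 13276 = 0011001111011100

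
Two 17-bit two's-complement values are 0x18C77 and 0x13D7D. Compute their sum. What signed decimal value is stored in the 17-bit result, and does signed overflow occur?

0x18C77 = 11000110001110111 = -29577 (signed)
0x13D7D = 10011110101111101 = -49795 (signed)
  11000110001110111
+ 10011110101111101
= 01100100111110100  (discard carry-out 1)
Result 01100100111110100: MSB = 0 → value 51700.
Both addends are negative but the stored result is non-negative: signed overflow. The true value -29577 + (-49795) = -79372 lies outside [-65536, 65535].

51700; overflow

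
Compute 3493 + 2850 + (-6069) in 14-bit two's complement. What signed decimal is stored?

3493 + 2850 = 6343 (01100011000111)
6343 + (-6069) = 274 (00000100010010)

274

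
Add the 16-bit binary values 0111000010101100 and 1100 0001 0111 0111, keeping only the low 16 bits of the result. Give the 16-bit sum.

0011001000100011

  0111000010101100
+ 1100000101110111
= 0011001000100011  (discard carry-out 1)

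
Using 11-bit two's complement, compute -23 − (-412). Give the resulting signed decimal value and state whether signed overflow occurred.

-23 → 11111101001
-412 → 11001100100
Subtract via negate-and-add: invert 11001100100 + 1 = 00110011100 (i.e. 412).
  11111101001
+ 00110011100
= 00110000101  (discard carry-out 1)
Result 00110000101: MSB = 0 → value 389.
Addends (after negating the subtrahend) have opposite signs, so signed overflow cannot occur.

389; no overflow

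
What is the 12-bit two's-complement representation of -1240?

101100101000

|-1240| = 1240 = 010011011000 in 12 bits.
Invert the bits: 101100100111. Add 1: 101100101000.
Check: 101100101000 reads as 2856 − 4096 = -1240.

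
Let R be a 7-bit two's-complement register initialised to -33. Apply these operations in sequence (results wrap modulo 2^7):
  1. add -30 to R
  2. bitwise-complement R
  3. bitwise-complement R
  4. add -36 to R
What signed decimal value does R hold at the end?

29

Start: R = -33 = 1011111.
R = -33 + (-30) = -63 = 1000001
R = NOT 1000001 = 0111110 = 62
R = NOT 0111110 = 1000001 = -63
R = -63 + (-36) = -99; wraps to 29 = 0011101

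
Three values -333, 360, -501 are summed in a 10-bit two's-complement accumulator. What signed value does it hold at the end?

-474

-333 + 360 = 27 (0000011011)
27 + (-501) = -474 (1000100110)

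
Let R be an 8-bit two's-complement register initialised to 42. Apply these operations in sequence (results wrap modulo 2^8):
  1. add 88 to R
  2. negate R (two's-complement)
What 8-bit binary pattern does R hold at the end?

01111110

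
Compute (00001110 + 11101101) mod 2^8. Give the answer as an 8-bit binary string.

11111011

  00001110
+ 11101101
= 11111011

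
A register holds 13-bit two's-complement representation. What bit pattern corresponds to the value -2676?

1010110001100

|-2676| = 2676 = 0101001110100 in 13 bits.
Invert the bits: 1010110001011. Add 1: 1010110001100.
Check: 1010110001100 reads as 5516 − 8192 = -2676.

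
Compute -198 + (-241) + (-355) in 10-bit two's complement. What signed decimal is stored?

-198 + (-241) = -439 (1001001001)
-439 + (-355) = -794 → wraps to 230 (0011100110)

230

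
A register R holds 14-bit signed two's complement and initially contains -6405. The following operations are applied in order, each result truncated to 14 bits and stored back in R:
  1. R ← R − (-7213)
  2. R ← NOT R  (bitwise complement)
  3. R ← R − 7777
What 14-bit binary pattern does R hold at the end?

01111001110110

Start: R = -6405 = 10011011111011.
R = -6405 − (-7213) = 808 = 00001100101000
R = NOT 00001100101000 = 11110011010111 = -809
R = -809 − 7777 = -8586; wraps to 7798 = 01111001110110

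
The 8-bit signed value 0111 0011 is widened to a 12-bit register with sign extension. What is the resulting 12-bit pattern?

MSB of 01110011 is 0; replicate it into the new high bits.
0000|01110011 → 000001110011 (still 115).

000001110011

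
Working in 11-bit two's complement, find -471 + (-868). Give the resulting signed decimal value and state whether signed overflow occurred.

709; overflow

-471 → 11000101001
-868 → 10010011100
  11000101001
+ 10010011100
= 01011000101  (discard carry-out 1)
Result 01011000101: MSB = 0 → value 709.
Both addends are negative but the stored result is non-negative: signed overflow. The true value -471 + (-868) = -1339 lies outside [-1024, 1023].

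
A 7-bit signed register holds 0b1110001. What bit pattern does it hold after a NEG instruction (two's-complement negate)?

0001111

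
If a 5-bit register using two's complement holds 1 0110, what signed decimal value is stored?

MSB is 1, so the value is negative.
Invert: 01001. Add 1: 01010 = 10. So the value is −10.

-10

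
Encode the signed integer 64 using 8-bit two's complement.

64 is non-negative, so write it directly in 8 bits: 01000000.

01000000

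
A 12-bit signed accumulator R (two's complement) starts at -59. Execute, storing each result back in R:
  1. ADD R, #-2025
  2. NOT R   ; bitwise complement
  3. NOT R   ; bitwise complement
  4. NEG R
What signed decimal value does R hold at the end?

Start: R = -59 = 111111000101.
R = -59 + (-2025) = -2084; wraps to 2012 = 011111011100
R = NOT 011111011100 = 100000100011 = -2013
R = NOT 100000100011 = 011111011100 = 2012
R = −(2012) = -2012 = 100000100100

-2012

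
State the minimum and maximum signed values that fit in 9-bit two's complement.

Minimum: −2^8 = -256.
Maximum: 2^8 − 1 = 255.

min = -256, max = 255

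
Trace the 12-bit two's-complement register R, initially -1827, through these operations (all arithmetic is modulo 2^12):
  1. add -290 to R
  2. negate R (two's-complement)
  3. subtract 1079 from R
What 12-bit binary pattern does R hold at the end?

010000001110

Start: R = -1827 = 100011011101.
R = -1827 + (-290) = -2117; wraps to 1979 = 011110111011
R = −(1979) = -1979 = 100001000101
R = -1979 − 1079 = -3058; wraps to 1038 = 010000001110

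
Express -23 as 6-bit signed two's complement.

|-23| = 23 = 010111 in 6 bits.
Invert the bits: 101000. Add 1: 101001.
Check: 101001 reads as 41 − 64 = -23.

101001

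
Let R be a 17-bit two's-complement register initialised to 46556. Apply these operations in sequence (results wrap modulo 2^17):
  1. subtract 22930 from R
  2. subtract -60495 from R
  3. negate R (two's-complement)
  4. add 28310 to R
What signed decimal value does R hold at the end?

Start: R = 46556 = 01011010111011100.
R = 46556 − 22930 = 23626 = 00101110001001010
R = 23626 − (-60495) = 84121; wraps to -46951 = 10100100010011001
R = −(-46951) = 46951 = 01011011101100111
R = 46951 + 28310 = 75261; wraps to -55811 = 10010010111111101

-55811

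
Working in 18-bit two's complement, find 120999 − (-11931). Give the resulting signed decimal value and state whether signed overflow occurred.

-129214; overflow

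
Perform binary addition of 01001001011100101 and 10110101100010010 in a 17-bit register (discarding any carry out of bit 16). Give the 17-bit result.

  01001001011100101
+ 10110101100010010
= 11111110111110111

11111110111110111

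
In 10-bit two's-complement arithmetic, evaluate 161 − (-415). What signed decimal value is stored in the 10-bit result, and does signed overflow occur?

-448; overflow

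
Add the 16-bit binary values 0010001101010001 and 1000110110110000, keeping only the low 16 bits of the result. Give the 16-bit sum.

1011000100000001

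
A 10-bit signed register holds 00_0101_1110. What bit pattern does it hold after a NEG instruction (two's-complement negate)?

1110100010

Invert: 1110100001. Add 1: 1110100010.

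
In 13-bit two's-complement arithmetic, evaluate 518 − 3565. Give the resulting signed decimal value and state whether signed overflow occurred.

-3047; no overflow

518 → 0001000000110
3565 → 0110111101101
Subtract via negate-and-add: invert 0110111101101 + 1 = 1001000010011 (i.e. -3565).
  0001000000110
+ 1001000010011
= 1010000011001
Result 1010000011001: MSB = 1 → 5145 − 8192 = -3047.
Addends (after negating the subtrahend) have opposite signs, so signed overflow cannot occur.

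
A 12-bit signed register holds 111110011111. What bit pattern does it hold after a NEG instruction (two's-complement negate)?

000001100001

Invert: 000001100000. Add 1: 000001100001.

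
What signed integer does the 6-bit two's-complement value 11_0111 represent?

MSB is 1, so the value is negative.
Invert: 001000. Add 1: 001001 = 9. So the value is −9.

-9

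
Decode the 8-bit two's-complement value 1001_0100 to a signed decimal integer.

MSB is 1, so the value is negative.
Unsigned reading: 148. Subtract 2^8 = 256: 148 − 256 = -108.

-108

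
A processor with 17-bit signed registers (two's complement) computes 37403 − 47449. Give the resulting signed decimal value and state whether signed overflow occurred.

37403 → 01001001000011011
47449 → 01011100101011001
Subtract via negate-and-add: invert 01011100101011001 + 1 = 10100011010100111 (i.e. -47449).
  01001001000011011
+ 10100011010100111
= 11101100011000010
Result 11101100011000010: MSB = 1 → 121026 − 131072 = -10046.
Addends (after negating the subtrahend) have opposite signs, so signed overflow cannot occur.

-10046; no overflow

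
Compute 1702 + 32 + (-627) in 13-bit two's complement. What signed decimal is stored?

1107

1702 + 32 = 1734 (0011011000110)
1734 + (-627) = 1107 (0010001010011)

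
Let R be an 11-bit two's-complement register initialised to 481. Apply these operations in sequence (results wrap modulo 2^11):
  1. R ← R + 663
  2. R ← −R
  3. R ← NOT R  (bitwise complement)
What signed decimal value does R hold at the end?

Start: R = 481 = 00111100001.
R = 481 + 663 = 1144; wraps to -904 = 10001111000
R = −(-904) = 904 = 01110001000
R = NOT 01110001000 = 10001110111 = -905

-905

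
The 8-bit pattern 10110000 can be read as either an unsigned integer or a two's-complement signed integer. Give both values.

Unsigned: 10110000 = 176.
Signed: MSB=1 → 176 − 256 = -80.

unsigned = 176, signed = -80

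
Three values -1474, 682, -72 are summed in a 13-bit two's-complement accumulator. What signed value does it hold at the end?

-864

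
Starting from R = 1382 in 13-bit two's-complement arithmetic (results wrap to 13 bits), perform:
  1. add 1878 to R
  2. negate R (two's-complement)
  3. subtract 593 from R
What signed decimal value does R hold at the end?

-3853

Start: R = 1382 = 0010101100110.
R = 1382 + 1878 = 3260 = 0110010111100
R = −(3260) = -3260 = 1001101000100
R = -3260 − 593 = -3853 = 1000011110011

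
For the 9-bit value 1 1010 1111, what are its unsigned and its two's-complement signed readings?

unsigned = 431, signed = -81

Unsigned: 110101111 = 431.
Signed: MSB=1 → 431 − 512 = -81.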